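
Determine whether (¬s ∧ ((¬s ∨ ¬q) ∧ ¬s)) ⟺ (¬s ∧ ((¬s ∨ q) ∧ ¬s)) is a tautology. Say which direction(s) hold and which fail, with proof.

The biconditional holds.

(⟹) Assume the antecedent. If q is true, the antecedent forces (q = T, s = F), and ¬s ∧ ((¬s ∨ q) ∧ ¬s) holds there. If q is false, the antecedent forces (q = F, s = F), and ¬s ∧ ((¬s ∨ q) ∧ ¬s) holds there. Either way ¬s ∧ ((¬s ∨ q) ∧ ¬s) holds.

(⟸) Assume the antecedent. If q is true, the antecedent forces (q = T, s = F), and ¬s ∧ ((¬s ∨ ¬q) ∧ ¬s) holds there. If q is false, the antecedent forces (q = F, s = F), and ¬s ∧ ((¬s ∨ ¬q) ∧ ¬s) holds there. Either way ¬s ∧ ((¬s ∨ ¬q) ∧ ¬s) holds.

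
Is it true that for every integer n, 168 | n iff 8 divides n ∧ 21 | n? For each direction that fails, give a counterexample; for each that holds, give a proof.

[⇒] If 168 ∣ n, write n = 168q. Since 168 = 21·8, n = 8·(21q), so 8 ∣ n; and since 168 = 8·21, n = 21·(8q), so 21 ∣ n.

[⇐] Suppose 8 ∣ n and 21 ∣ n. Any common multiple of 8 and 21 is a multiple of their lcm; here gcd(8, 21) = 1, so lcm(8, 21) = 8·21 = 168, so 168 ∣ n.

The biconditional holds.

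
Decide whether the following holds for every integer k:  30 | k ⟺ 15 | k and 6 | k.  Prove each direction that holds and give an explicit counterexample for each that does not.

(⟹) If 30 ∣ k, write k = 30q. Since 30 = 2·15, k = 15·(2q), so 15 ∣ k; and since 30 = 5·6, k = 6·(5q), so 6 ∣ k.

(⟸) Suppose 15 ∣ k and 6 ∣ k. Any common multiple of 15 and 6 is a multiple of their lcm; here lcm(15, 6) = 15·6/gcd(15, 6) = 90/3 = 30, so 30 ∣ k.

The biconditional holds.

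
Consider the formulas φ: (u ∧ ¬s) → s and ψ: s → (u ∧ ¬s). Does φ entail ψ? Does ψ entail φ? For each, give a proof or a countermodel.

(⇒) fails and (⇐) fails.

Forward direction. This fails. Under u = F, s = T, the left side is true but the right side is false.

Converse. This fails. Under u = T, s = F, the left side is false but the right side is true.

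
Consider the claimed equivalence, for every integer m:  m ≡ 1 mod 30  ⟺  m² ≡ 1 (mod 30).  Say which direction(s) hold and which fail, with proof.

The forward direction holds; the converse fails.

Forward direction. Suppose m ≡ 1 mod 30. Write m = 30j + 1. Then (30j + 1)² = 900j² + 60j + 1 = 30(30j² + 2j) + 1, so m² ≡ 1 (mod 30).

Converse. This fails: take m = 11. Then 11² = 121 ≡ 1 (mod 30), yet 11 ≡ 11 (mod 30), not 1.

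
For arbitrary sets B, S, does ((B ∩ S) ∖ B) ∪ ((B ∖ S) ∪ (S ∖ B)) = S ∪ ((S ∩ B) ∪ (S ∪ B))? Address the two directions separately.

(⊆) holds; (⊇) fails.

Forward inclusion. Let x ∈ ((B ∩ S) ∖ B) ∪ ((B ∖ S) ∪ (S ∖ B)). Then either x ∈ B and x ∉ S; or x ∈ S and x ∉ B. In each case x ∈ S ∪ ((S ∩ B) ∪ (S ∪ B)), so ((B ∩ S) ∖ B) ∪ ((B ∖ S) ∪ (S ∖ B)) ⊆ S ∪ ((S ∩ B) ∪ (S ∪ B)).

Reverse inclusion. This inclusion fails. Take B = {1}, S = {1}; then 1 ∈ S ∪ ((S ∩ B) ∪ (S ∪ B)) but 1 ∉ ((B ∩ S) ∖ B) ∪ ((B ∖ S) ∪ (S ∖ B)).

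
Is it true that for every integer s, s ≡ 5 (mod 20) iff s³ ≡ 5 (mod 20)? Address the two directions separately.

Converse. Suppose s³ ≡ 5 (mod 20). The only residue r in {0, …, 19} with r³ ≡ 5 (mod 20) is r = 5, so s ≡ 5 (mod 20).

Forward direction. Suppose s ≡ 5 (mod 20). Write s = 20j + 5. Then (20j + 5)³ = 8000j³ + 6000j² + 1500j + 125 = 20(400j³ + 300j² + 75j + 6) + 5, so s³ ≡ 5 (mod 20).

Both directions hold.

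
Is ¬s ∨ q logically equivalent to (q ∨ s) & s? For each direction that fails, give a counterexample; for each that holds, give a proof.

[⇒] This fails. Under s = F, q = F, the left side is true but the right side is false.

[⇐] This fails. Under s = T, q = F, the left side is false but the right side is true.

Neither implication holds.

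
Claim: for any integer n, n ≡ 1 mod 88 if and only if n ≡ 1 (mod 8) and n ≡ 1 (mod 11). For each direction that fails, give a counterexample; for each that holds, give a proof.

Both directions hold; the statement is true.

(⟸) If n ≡ 1 (mod 8) and n ≡ 1 (mod 11), then by the Chinese remainder theorem n ≡ 1 (mod 88). This is exactly n ≡ 1 (mod 88).

(⟹) Suppose n ≡ 1 (mod 88); write n = 88j + 1. Since 8 ∣ 88, reducing mod 8 gives n ≡ 1 (mod 8); since 11 ∣ 88, reducing mod 11 gives n ≡ 1 (mod 11).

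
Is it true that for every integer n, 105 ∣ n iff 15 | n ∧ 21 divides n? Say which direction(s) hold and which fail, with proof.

(⇒) If 105 ∣ n, write n = 105q. Since 105 = 7·15, n = 15·(7q), so 15 ∣ n; and since 105 = 5·21, n = 21·(5q), so 21 ∣ n.

(⇐) Suppose 15 ∣ n and 21 ∣ n. Any common multiple of 15 and 21 is a multiple of their lcm; here lcm(15, 21) = 15·21/gcd(15, 21) = 315/3 = 105, so 105 ∣ n.

The biconditional holds.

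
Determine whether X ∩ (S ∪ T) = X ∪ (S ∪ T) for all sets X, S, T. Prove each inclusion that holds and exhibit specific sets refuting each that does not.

(⊆) holds; (⊇) fails.

(⟹) Let x ∈ X ∩ (S ∪ T). Then either x ∈ X ∩ S and x ∉ T; or x ∈ X ∩ T and x ∉ S; or x ∈ X ∩ S ∩ T. In each case x ∈ X ∪ (S ∪ T), so X ∩ (S ∪ T) ⊆ X ∪ (S ∪ T).

(⟸) This inclusion fails. Take X = {1}, S = ∅, T = ∅; then 1 ∈ X ∪ (S ∪ T) but 1 ∉ X ∩ (S ∪ T).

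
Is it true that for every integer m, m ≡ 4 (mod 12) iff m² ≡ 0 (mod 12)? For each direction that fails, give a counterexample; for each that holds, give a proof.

Neither direction holds.

Forward direction. This fails: take m = 4. Then 4 ≡ 4 (mod 12), but 4² = 16 ≡ 4 (mod 12), not 0.

Converse. This fails: take m = 0. Then 0² = 0 ≡ 0 (mod 12), yet 0 ≡ 0 (mod 12), not 4.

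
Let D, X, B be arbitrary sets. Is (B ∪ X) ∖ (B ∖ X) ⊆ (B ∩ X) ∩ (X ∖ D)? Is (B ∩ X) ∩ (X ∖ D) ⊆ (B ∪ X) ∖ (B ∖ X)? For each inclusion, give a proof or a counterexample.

(⊆) This inclusion fails. Take D = ∅, X = {1}, B = ∅; then 1 ∈ (B ∪ X) ∖ (B ∖ X) but 1 ∉ (B ∩ X) ∩ (X ∖ D).

(⊇) Let x ∈ (B ∩ X) ∩ (X ∖ D). Then x ∈ X ∩ B and x ∉ D, from which x ∈ (B ∪ X) ∖ (B ∖ X).

(⊆) fails; (⊇) holds.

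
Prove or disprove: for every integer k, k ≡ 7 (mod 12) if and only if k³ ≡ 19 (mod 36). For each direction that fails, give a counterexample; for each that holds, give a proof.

Both directions hold; the statement is true.

(⇒) Suppose k ≡ 7 (mod 12). Working modulo 36, k ∈ {7, 19, 31}; for each such r, r³ ≡ 19 (mod 36).

(⇐) Conversely, the residues r modulo 36 with r³ ≡ 19 (mod 36) are exactly {7, 19, 31}, and each is ≡ 7 (mod 12).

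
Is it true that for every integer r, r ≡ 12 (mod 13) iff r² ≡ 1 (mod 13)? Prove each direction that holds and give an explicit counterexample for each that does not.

Not equivalent: only (⇒) holds.

(⟸) This fails: take r = 1. Then 1² = 1 ≡ 1 (mod 13), yet 1 ≡ 1 (mod 13), not 12.

(⟹) Suppose r ≡ 12 (mod 13). Write r = 13j + 12. Then (13j + 12)² = 169j² + 312j + 144 = 13(13j² + 24j + 11) + 1, so r² ≡ 1 (mod 13).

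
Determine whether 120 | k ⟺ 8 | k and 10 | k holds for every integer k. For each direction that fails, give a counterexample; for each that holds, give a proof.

Only the forward direction holds.

[⇐] This fails: take k = 40. Both 8 ∣ 40 and 10 ∣ 40, yet 40 is not a multiple of 120 (since 40 = 0·120 + 40), so 120 ∤ 40.

[⇒] If 120 ∣ k, write k = 120q. Since 120 = 15·8, k = 8·(15q), so 8 ∣ k; and since 120 = 12·10, k = 10·(12q), so 10 ∣ k.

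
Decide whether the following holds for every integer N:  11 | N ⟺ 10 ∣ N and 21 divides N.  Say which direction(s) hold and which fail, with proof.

Neither direction holds.

Forward direction. This fails: take N = 11. Certainly 11 ∣ 11, but 10 ∤ 11.

Converse. This fails: take N = 210. Both 10 ∣ 210 and 21 ∣ 210, yet 210 is not a multiple of 11 (since 210 = 19·11 + 1), so 11 ∤ 210.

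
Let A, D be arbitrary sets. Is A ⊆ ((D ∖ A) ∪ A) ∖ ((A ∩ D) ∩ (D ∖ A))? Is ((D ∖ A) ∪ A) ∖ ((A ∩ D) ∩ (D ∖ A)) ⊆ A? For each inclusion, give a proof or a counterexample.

(⟹) Let x ∈ A. Then either x ∈ A and x ∉ D; or x ∈ A ∩ D. In each case x ∈ ((D ∖ A) ∪ A) ∖ ((A ∩ D) ∩ (D ∖ A)), so A ⊆ ((D ∖ A) ∪ A) ∖ ((A ∩ D) ∩ (D ∖ A)).

(⟸) This inclusion fails. Take A = ∅, D = {1}; then 1 ∈ ((D ∖ A) ∪ A) ∖ ((A ∩ D) ∩ (D ∖ A)) but 1 ∉ A.

(⊆) holds; (⊇) fails.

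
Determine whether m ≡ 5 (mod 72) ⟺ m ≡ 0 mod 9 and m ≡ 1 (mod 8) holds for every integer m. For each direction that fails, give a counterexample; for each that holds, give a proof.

Both directions fail.

Forward direction. This fails: m = 5 gives 5 ≡ 5 (mod 72) but 5 ≡ 5 (mod 9), so the conjunction on the right does not hold.

Converse. This fails: m = 9 satisfies both congruences on the right (9 ≡ 0 mod 9 and 9 ≡ 1 mod 8) yet 9 ≡ 9 (mod 72), not 5.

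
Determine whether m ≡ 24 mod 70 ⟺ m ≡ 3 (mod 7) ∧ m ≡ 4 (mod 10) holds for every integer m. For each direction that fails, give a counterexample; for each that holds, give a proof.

(⇒) Suppose m ≡ 24 (mod 70); write m = 70j + 24. Since 7 ∣ 70, reducing mod 7 gives m ≡ 24 ≡ 3 (mod 7); since 10 ∣ 70, reducing mod 10 gives m ≡ 24 ≡ 4 (mod 10).

(⇐) Conversely, if m ≡ 3 (mod 7) and m ≡ 4 (mod 10), then by the Chinese remainder theorem m ≡ 24 (mod 70). This is exactly m ≡ 24 (mod 70).

The biconditional holds.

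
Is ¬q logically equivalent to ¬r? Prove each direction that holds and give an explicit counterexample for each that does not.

Neither implication holds.

[⇒] This fails. Under q = F, r = T, the left side is true but the right side is false.

[⇐] This fails. Under q = T, r = F, the left side is false but the right side is true.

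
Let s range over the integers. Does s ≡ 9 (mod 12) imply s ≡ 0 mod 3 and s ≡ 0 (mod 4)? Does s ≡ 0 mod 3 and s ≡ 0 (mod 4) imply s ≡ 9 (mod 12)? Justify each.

(⟹) This fails: s = 9 gives 9 ≡ 9 (mod 12) but 9 ≡ 1 (mod 4), so the conjunction on the right does not hold.

(⟸) This fails: s = 0 satisfies both congruences on the right (0 ≡ 0 mod 3 and 0 ≡ 0 mod 4) yet 0 ≡ 0 (mod 12), not 9.

Neither direction holds.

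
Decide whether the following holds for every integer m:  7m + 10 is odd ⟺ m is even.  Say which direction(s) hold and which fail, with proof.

(⇒) This fails: m = 3 gives 7m + 10 = 31, which is odd, but 3 is odd, not even.

(⇐) This also fails: m = 0 is even, but 7m + 10 = 10 is even, not odd.

Both directions fail.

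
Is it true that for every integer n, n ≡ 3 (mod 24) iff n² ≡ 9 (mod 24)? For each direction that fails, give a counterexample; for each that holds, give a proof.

Only the forward direction holds.

(→) Suppose n ≡ 3 (mod 24). Write n = 24j + 3. Then (24j + 3)² = 576j² + 144j + 9 = 24(24j² + 6j) + 9, so n² ≡ 9 (mod 24).

(←) This fails: take n = 9. Then 9² = 81 ≡ 9 (mod 24), yet 9 ≡ 9 (mod 24), not 3.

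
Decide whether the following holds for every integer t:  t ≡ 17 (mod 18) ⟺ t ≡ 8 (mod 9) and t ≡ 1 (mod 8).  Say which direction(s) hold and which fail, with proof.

(←) If t ≡ 8 (mod 9) and t ≡ 1 (mod 8), then by the Chinese remainder theorem t ≡ 17 (mod 72). Since 17 ≡ 17 (mod 18) and 18 ∣ 72, we get t ≡ 17 (mod 18).

(→) This fails: t = 35 gives 35 ≡ 17 (mod 18) but 35 ≡ 3 (mod 8), so the conjunction on the right does not hold.

Not equivalent: only (⇐) holds.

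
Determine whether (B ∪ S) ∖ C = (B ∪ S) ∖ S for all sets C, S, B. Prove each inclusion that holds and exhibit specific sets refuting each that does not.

Forward inclusion. This inclusion fails. Take C = ∅, S = {1}, B = ∅; then 1 ∈ (B ∪ S) ∖ C but 1 ∉ (B ∪ S) ∖ S.

Reverse inclusion. This inclusion fails. Take C = {1}, S = ∅, B = {1}; then 1 ∈ (B ∪ S) ∖ S but 1 ∉ (B ∪ S) ∖ C.

Neither inclusion holds.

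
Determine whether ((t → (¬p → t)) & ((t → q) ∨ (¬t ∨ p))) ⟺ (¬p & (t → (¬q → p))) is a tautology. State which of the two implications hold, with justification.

Only the converse holds.

(→) This fails. Under p = T, q = F, t = F, the left side is true but the right side is false.

(←) Assume the antecedent. If q is true, the consequent reduces to true regardless of the other variables. If q is false, the antecedent forces (p = F, q = F, t = F), and the consequent holds there. Either way the consequent holds.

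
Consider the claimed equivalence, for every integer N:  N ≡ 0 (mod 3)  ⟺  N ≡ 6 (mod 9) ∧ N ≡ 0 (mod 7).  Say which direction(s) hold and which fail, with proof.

Only the reverse direction holds.

[⇒] This fails: N = 0 gives 0 ≡ 0 (mod 3) but 0 ≡ 0 (mod 9), so the conjunction on the right does not hold.

[⇐] Conversely, if N ≡ 6 (mod 9) and N ≡ 0 (mod 7), then by the Chinese remainder theorem N ≡ 42 (mod 63). Since 42 ≡ 0 (mod 3) and 3 ∣ 63, we get N ≡ 0 (mod 3).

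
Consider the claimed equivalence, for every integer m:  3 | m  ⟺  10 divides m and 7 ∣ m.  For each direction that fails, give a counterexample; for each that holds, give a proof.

(→) This fails: take m = 3. Certainly 3 ∣ 3, but 10 ∤ 3.

(←) This fails: take m = 70. Both 10 ∣ 70 and 7 ∣ 70, yet 70 is not a multiple of 3 (since 70 = 23·3 + 1), so 3 ∤ 70.

Neither direction holds.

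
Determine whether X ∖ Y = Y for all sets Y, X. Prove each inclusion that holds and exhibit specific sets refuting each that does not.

Both inclusions fail.

Forward inclusion. This inclusion fails. Take Y = ∅, X = {1}; then 1 ∈ X ∖ Y but 1 ∉ Y.

Reverse inclusion. This inclusion fails. Take Y = {1}, X = ∅; then 1 ∈ Y but 1 ∉ X ∖ Y.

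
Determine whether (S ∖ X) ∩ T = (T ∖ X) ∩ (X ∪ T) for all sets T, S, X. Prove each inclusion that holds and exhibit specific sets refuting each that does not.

Only the forward inclusion holds.

(⊆) Let x ∈ (S ∖ X) ∩ T. Then x ∈ T ∩ S and x ∉ X, from which x ∈ (T ∖ X) ∩ (X ∪ T).

(⊇) This inclusion fails. Take T = {1}, S = ∅, X = ∅; then 1 ∈ (T ∖ X) ∩ (X ∪ T) but 1 ∉ (S ∖ X) ∩ T.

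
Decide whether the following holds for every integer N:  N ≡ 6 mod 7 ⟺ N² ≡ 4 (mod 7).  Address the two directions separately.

Forward direction. This fails: take N = 6. Then 6 ≡ 6 (mod 7), but 6² = 36 ≡ 1 (mod 7), not 4.

Converse. This fails: take N = 2. Then 2² = 4 ≡ 4 (mod 7), yet 2 ≡ 2 (mod 7), not 6.

Neither implication holds.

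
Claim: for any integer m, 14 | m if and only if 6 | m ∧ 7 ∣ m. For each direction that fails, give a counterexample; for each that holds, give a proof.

Only the reverse direction holds.

(→) This fails: take m = 14. Certainly 14 ∣ 14, but 6 ∤ 14.

(←) Suppose 6 ∣ m and 7 ∣ m. Any common multiple of 6 and 7 is a multiple of their lcm; here gcd(6, 7) = 1, so lcm(6, 7) = 6·7 = 42, so 42 ∣ m. Since 14 ∣ 42, it follows that 14 ∣ m.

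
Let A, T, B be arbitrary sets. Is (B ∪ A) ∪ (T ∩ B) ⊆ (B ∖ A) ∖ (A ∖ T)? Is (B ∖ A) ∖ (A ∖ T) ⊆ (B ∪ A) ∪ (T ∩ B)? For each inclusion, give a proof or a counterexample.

The sets are not equal: only the reverse inclusion holds.

(⟹) This inclusion fails. Take A = {1}, T = ∅, B = ∅; then 1 ∈ (B ∪ A) ∪ (T ∩ B) but 1 ∉ (B ∖ A) ∖ (A ∖ T).

(⟸) Let x ∈ (B ∖ A) ∖ (A ∖ T). Then either x ∈ B and x ∉ A, T; or x ∈ T ∩ B and x ∉ A. In each case x ∈ (B ∪ A) ∪ (T ∩ B), so (B ∖ A) ∖ (A ∖ T) ⊆ (B ∪ A) ∪ (T ∩ B).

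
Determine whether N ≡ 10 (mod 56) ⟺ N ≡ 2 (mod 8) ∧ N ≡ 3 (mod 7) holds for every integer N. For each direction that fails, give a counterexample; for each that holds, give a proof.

(→) Suppose N ≡ 10 (mod 56); write N = 56j + 10. Since 8 ∣ 56, reducing mod 8 gives N ≡ 10 ≡ 2 (mod 8); since 7 ∣ 56, reducing mod 7 gives N ≡ 10 ≡ 3 (mod 7).

(←) Conversely, if N ≡ 2 (mod 8) and N ≡ 3 (mod 7), then by the Chinese remainder theorem N ≡ 10 (mod 56). This is exactly N ≡ 10 (mod 56).

Equivalent; both directions hold.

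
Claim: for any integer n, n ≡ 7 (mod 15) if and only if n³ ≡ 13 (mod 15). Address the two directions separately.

Both implications hold.

(⟹) Suppose n ≡ 7 (mod 15). Write n = 15j + 7. Then (15j + 7)³ = 3375j³ + 4725j² + 2205j + 343 = 15(225j³ + 315j² + 147j + 22) + 13, so n³ ≡ 13 (mod 15).

(⟸) Conversely, suppose n³ ≡ 13 (mod 15). The only residue r in {0, …, 14} with r³ ≡ 13 (mod 15) is r = 7, so n ≡ 7 (mod 15).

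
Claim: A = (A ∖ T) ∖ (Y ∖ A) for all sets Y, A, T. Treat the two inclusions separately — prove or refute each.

(⊆) fails; (⊇) holds.

(⟹) This inclusion fails. Take Y = ∅, A = {1}, T = {1}; then 1 ∈ A but 1 ∉ (A ∖ T) ∖ (Y ∖ A).

(⟸) Let x ∈ (A ∖ T) ∖ (Y ∖ A). Then either x ∈ A and x ∉ Y, T; or x ∈ Y ∩ A and x ∉ T. In each case x ∈ A, so (A ∖ T) ∖ (Y ∖ A) ⊆ A.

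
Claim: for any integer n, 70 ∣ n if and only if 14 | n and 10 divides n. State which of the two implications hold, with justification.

(→) If 70 ∣ n, write n = 70q. Since 70 = 5·14, n = 14·(5q), so 14 ∣ n; and since 70 = 7·10, n = 10·(7q), so 10 ∣ n.

(←) Suppose 14 ∣ n and 10 ∣ n. Any common multiple of 14 and 10 is a multiple of their lcm; here lcm(14, 10) = 14·10/gcd(14, 10) = 140/2 = 70, so 70 ∣ n.

Equivalent; both directions hold.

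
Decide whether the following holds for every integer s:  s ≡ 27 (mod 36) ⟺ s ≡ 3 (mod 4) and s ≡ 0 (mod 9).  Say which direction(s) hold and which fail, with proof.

[⇒] Suppose s ≡ 27 (mod 36); write s = 36j + 27. Since 4 ∣ 36, reducing mod 4 gives s ≡ 27 ≡ 3 (mod 4); since 9 ∣ 36, reducing mod 9 gives s ≡ 27 ≡ 0 (mod 9).

[⇐] Conversely, if s ≡ 3 (mod 4) and s ≡ 0 (mod 9), then by the Chinese remainder theorem s ≡ 27 (mod 36). This is exactly s ≡ 27 (mod 36).

The biconditional holds.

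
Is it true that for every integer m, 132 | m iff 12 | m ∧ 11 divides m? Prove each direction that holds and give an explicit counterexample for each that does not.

Both implications hold.

(⇒) If 132 ∣ m, write m = 132q. Since 132 = 11·12, m = 12·(11q), so 12 ∣ m; and since 132 = 12·11, m = 11·(12q), so 11 ∣ m.

(⇐) Suppose 12 ∣ m and 11 ∣ m. Any common multiple of 12 and 11 is a multiple of their lcm; here gcd(12, 11) = 1, so lcm(12, 11) = 12·11 = 132, so 132 ∣ m.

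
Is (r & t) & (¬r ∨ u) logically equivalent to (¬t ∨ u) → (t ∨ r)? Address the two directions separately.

(→) Assume the antecedent. If u is true, the antecedent forces (u = T, r = T, t = T), and (¬t ∨ u) → (t ∨ r) holds there. If u is false, the antecedent cannot hold. Either way (¬t ∨ u) → (t ∨ r) holds.

(←) This fails. Under u = F, r = T, t = F, the left side is false but the right side is true.

Only the forward direction holds.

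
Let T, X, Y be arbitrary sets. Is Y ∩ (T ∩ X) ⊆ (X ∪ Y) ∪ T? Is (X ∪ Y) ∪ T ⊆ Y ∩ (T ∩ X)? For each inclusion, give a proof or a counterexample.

Forward inclusion. Let x ∈ Y ∩ (T ∩ X). Then x ∈ T ∩ X ∩ Y, from which x ∈ (X ∪ Y) ∪ T.

Reverse inclusion. This inclusion fails. Take T = {1}, X = ∅, Y = ∅; then 1 ∈ (X ∪ Y) ∪ T but 1 ∉ Y ∩ (T ∩ X).

Only the forward inclusion holds.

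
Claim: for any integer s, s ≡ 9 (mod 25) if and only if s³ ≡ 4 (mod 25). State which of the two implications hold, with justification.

Both directions hold.

[⇐] Suppose s³ ≡ 4 (mod 25). The only residue r in {0, …, 24} with r³ ≡ 4 (mod 25) is r = 9, so s ≡ 9 (mod 25).

[⇒] Suppose s ≡ 9 (mod 25). Write s = 25j + 9. Then (25j + 9)³ = 15625j³ + 16875j² + 6075j + 729 = 25(625j³ + 675j² + 243j + 29) + 4, so s³ ≡ 4 (mod 25).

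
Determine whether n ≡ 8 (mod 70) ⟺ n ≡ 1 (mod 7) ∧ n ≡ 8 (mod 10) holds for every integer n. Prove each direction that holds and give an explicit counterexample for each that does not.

(←) If n ≡ 1 (mod 7) and n ≡ 8 (mod 10), then by the Chinese remainder theorem n ≡ 8 (mod 70). This is exactly n ≡ 8 (mod 70).

(→) Suppose n ≡ 8 (mod 70); write n = 70j + 8. Since 7 ∣ 70, reducing mod 7 gives n ≡ 8 ≡ 1 (mod 7); since 10 ∣ 70, reducing mod 10 gives n ≡ 8 (mod 10).

Both directions hold.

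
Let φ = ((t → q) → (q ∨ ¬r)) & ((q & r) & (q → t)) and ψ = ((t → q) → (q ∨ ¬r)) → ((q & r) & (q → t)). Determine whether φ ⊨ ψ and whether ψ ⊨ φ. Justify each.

(⟸) This fails. Under q = F, t = F, r = T, the left side is false but the right side is true.

(⟹) Assume the antecedent. If q is true, the antecedent forces (q = T, t = T, r = T), and the consequent holds there. If q is false, the antecedent cannot hold. Either way the consequent holds.

(⇒) holds; (⇐) fails.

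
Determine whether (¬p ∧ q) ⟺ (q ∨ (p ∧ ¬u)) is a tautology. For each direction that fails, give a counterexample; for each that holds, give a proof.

Forward direction. Assume the antecedent. If p is true, the antecedent cannot hold. If p is false, the antecedent forces (p = F, u = F, q = T) or (p = F, u = T, q = T), and q ∨ (p ∧ ¬u) holds there. Either way q ∨ (p ∧ ¬u) holds.

Converse. This fails. Under p = T, u = F, q = F, the left side is false but the right side is true.

The forward direction holds; the converse fails.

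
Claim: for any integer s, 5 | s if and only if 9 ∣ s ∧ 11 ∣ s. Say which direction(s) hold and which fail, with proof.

(⇒) fails and (⇐) fails.

[⇒] This fails: take s = 5. Certainly 5 ∣ 5, but 9 ∤ 5.

[⇐] This fails: take s = 99. Both 9 ∣ 99 and 11 ∣ 99, yet 99 is not a multiple of 5 (since 99 = 19·5 + 4), so 5 ∤ 99.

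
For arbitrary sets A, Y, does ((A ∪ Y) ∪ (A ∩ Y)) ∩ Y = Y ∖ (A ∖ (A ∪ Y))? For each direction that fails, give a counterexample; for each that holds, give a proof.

(⊆) Let x ∈ ((A ∪ Y) ∪ (A ∩ Y)) ∩ Y. Then either x ∈ Y and x ∉ A; or x ∈ A ∩ Y. In each case x ∈ Y ∖ (A ∖ (A ∪ Y)), so ((A ∪ Y) ∪ (A ∩ Y)) ∩ Y ⊆ Y ∖ (A ∖ (A ∪ Y)).

(⊇) Let x ∈ Y ∖ (A ∖ (A ∪ Y)). Then either x ∈ Y and x ∉ A; or x ∈ A ∩ Y. In each case x ∈ ((A ∪ Y) ∪ (A ∩ Y)) ∩ Y, so Y ∖ (A ∖ (A ∪ Y)) ⊆ ((A ∪ Y) ∪ (A ∩ Y)) ∩ Y.

The two sets are equal.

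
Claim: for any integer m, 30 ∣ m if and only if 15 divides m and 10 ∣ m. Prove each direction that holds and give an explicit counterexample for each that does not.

[⇒] If 30 ∣ m, write m = 30q. Since 30 = 2·15, m = 15·(2q), so 15 ∣ m; and since 30 = 3·10, m = 10·(3q), so 10 ∣ m.

[⇐] Suppose 15 ∣ m and 10 ∣ m. Any common multiple of 15 and 10 is a multiple of their lcm; here lcm(15, 10) = 15·10/gcd(15, 10) = 150/5 = 30, so 30 ∣ m.

Both directions hold.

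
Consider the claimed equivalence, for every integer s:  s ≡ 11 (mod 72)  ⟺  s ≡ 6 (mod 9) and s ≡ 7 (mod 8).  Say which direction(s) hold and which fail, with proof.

Neither implication holds.

(⇒) This fails: s = 11 gives 11 ≡ 11 (mod 72) but 11 ≡ 2 (mod 9), so the conjunction on the right does not hold.

(⇐) This fails: s = 15 satisfies both congruences on the right (15 ≡ 6 mod 9 and 15 ≡ 7 mod 8) yet 15 ≡ 15 (mod 72), not 11.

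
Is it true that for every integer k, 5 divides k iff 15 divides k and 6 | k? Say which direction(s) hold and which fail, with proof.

Only the converse holds.

(⇒) This fails: take k = 5. Certainly 5 ∣ 5, but 15 ∤ 5.

(⇐) Suppose 15 ∣ k and 6 ∣ k. Any common multiple of 15 and 6 is a multiple of their lcm; here lcm(15, 6) = 15·6/gcd(15, 6) = 90/3 = 30, so 30 ∣ k. Since 5 ∣ 30, it follows that 5 ∣ k.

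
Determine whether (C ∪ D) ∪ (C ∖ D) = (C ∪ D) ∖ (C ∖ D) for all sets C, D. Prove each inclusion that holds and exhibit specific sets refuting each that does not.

Forward inclusion. This inclusion fails. Take C = {1}, D = ∅; then 1 ∈ (C ∪ D) ∪ (C ∖ D) but 1 ∉ (C ∪ D) ∖ (C ∖ D).

Reverse inclusion. Let x ∈ (C ∪ D) ∖ (C ∖ D). Then either x ∈ D and x ∉ C; or x ∈ C ∩ D. In each case x ∈ (C ∪ D) ∪ (C ∖ D), so (C ∪ D) ∖ (C ∖ D) ⊆ (C ∪ D) ∪ (C ∖ D).

Only the reverse inclusion holds.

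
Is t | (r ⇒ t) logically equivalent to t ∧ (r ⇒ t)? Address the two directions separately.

(⇒) fails; (⇐) holds.

[⇒] This fails. Under t = F, r = F, the left side is true but the right side is false.

[⇐] Assume the antecedent. If t is true, t | (r ⇒ t) reduces to true regardless of the other variables. If t is false, the antecedent cannot hold. Either way t | (r ⇒ t) holds.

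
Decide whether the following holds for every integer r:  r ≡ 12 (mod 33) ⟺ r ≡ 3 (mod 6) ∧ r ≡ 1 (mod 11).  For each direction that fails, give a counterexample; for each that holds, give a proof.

Only the reverse direction holds.

(←) If r ≡ 3 (mod 6) and r ≡ 1 (mod 11), then by the Chinese remainder theorem r ≡ 45 (mod 66). Since 45 ≡ 12 (mod 33) and 33 ∣ 66, we get r ≡ 12 (mod 33).

(→) This fails: r = 12 gives 12 ≡ 12 (mod 33) but 12 ≡ 0 (mod 6), so the conjunction on the right does not hold.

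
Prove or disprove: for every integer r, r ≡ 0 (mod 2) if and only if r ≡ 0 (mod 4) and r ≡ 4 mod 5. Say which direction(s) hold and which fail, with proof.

(⇒) fails; (⇐) holds.

(⇒) This fails: r = 0 gives 0 ≡ 0 (mod 2) but 0 ≡ 0 (mod 5), so the conjunction on the right does not hold.

(⇐) Conversely, if r ≡ 0 (mod 4) and r ≡ 4 (mod 5), then by the Chinese remainder theorem r ≡ 4 (mod 20). Since 4 ≡ 0 (mod 2) and 2 ∣ 20, we get r ≡ 0 (mod 2).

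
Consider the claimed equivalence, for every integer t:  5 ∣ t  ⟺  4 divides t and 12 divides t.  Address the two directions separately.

Forward direction. This fails: take t = 5. Certainly 5 ∣ 5, but 4 ∤ 5.

Converse. This fails: take t = 12. Both 4 ∣ 12 and 12 ∣ 12, yet 12 is not a multiple of 5 (since 12 = 2·5 + 2), so 5 ∤ 12.

(⇒) fails and (⇐) fails.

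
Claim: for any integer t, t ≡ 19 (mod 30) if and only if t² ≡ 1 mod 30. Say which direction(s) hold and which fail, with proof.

(⇒) holds; (⇐) fails.

(⇒) Suppose t ≡ 19 (mod 30). Write t = 30j + 19. Then (30j + 19)² = 900j² + 1140j + 361 = 30(30j² + 38j + 12) + 1, so t² ≡ 1 (mod 30).

(⇐) This fails: take t = 1. Then 1² = 1 ≡ 1 (mod 30), yet 1 ≡ 1 (mod 30), not 19.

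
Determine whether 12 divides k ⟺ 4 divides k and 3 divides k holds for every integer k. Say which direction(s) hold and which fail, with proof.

(⇒) If 12 ∣ k, write k = 12q. Since 12 = 3·4, k = 4·(3q), so 4 ∣ k; and since 12 = 4·3, k = 3·(4q), so 3 ∣ k.

(⇐) Suppose 4 ∣ k and 3 ∣ k. Any common multiple of 4 and 3 is a multiple of their lcm; here gcd(4, 3) = 1, so lcm(4, 3) = 4·3 = 12, so 12 ∣ k.

Both directions hold; the statement is true.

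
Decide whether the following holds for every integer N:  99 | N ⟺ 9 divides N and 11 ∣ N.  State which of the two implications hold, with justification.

(⟹) If 99 ∣ N, write N = 99q. Since 99 = 11·9, N = 9·(11q), so 9 ∣ N; and since 99 = 9·11, N = 11·(9q), so 11 ∣ N.

(⟸) Suppose 9 ∣ N and 11 ∣ N. Any common multiple of 9 and 11 is a multiple of their lcm; here gcd(9, 11) = 1, so lcm(9, 11) = 9·11 = 99, so 99 ∣ N.

The biconditional holds.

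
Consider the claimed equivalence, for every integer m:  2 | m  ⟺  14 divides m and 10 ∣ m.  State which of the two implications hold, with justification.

(←) Suppose 14 ∣ m and 10 ∣ m. Any common multiple of 14 and 10 is a multiple of their lcm; here lcm(14, 10) = 14·10/gcd(14, 10) = 140/2 = 70, so 70 ∣ m. Since 2 ∣ 70, it follows that 2 ∣ m.

(→) This fails: take m = 2. Certainly 2 ∣ 2, but 14 ∤ 2.

Only the converse holds.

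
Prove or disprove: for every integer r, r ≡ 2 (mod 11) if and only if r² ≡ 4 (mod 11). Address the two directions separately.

[⇐] This fails: take r = 9. Then 9² = 81 ≡ 4 (mod 11), yet 9 ≡ 9 (mod 11), not 2.

[⇒] Suppose r ≡ 2 (mod 11). Write r = 11j + 2. Then (11j + 2)² = 121j² + 44j + 4 = 11(11j² + 4j) + 4, so r² ≡ 4 (mod 11).

Not equivalent: only (⇒) holds.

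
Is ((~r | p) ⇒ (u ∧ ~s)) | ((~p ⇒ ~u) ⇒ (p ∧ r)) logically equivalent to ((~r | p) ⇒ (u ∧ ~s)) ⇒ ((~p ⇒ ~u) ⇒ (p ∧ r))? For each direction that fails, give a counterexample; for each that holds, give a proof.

(⇒) This fails. Under s = F, u = T, p = T, r = F, the left side is true but the right side is false.

(⇐) This fails. Under s = F, u = F, p = F, r = F, the left side is false but the right side is true.

Both directions fail.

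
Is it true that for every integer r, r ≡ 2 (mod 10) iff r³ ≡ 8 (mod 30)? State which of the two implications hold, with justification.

(⇒) This fails: take r = 12. Then 12 ≡ 2 (mod 10), but 12³ = 1728 ≡ 18 (mod 30), not 8.

(⇐) Conversely, the residues r modulo 30 with r³ ≡ 8 (mod 30) are exactly {2}, and each is ≡ 2 (mod 10).

The forward direction fails; the converse holds.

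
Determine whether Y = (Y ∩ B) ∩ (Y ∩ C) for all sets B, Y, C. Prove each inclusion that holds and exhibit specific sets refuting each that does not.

Forward inclusion. This inclusion fails. Take B = ∅, Y = {1}, C = ∅; then 1 ∈ Y but 1 ∉ (Y ∩ B) ∩ (Y ∩ C).

Reverse inclusion. Let x ∈ (Y ∩ B) ∩ (Y ∩ C). Then x ∈ B ∩ Y ∩ C, from which x ∈ Y.

(⊆) fails; (⊇) holds.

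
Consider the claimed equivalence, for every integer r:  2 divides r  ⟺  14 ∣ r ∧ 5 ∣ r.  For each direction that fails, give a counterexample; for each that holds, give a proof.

(⇐) Suppose 14 ∣ r and 5 ∣ r. Any common multiple of 14 and 5 is a multiple of their lcm; here gcd(14, 5) = 1, so lcm(14, 5) = 14·5 = 70, so 70 ∣ r. Since 2 ∣ 70, it follows that 2 ∣ r.

(⇒) This fails: take r = 2. Certainly 2 ∣ 2, but 14 ∤ 2.

Not equivalent: only (⇐) holds.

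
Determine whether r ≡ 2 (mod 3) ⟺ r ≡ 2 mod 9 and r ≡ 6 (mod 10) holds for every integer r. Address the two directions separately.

[⇐] If r ≡ 2 (mod 9) and r ≡ 6 (mod 10), then by the Chinese remainder theorem r ≡ 56 (mod 90). Since 56 ≡ 2 (mod 3) and 3 ∣ 90, we get r ≡ 2 (mod 3).

[⇒] This fails: r = 2 gives 2 ≡ 2 (mod 3) but 2 ≡ 2 (mod 10), so the conjunction on the right does not hold.

Only the converse holds.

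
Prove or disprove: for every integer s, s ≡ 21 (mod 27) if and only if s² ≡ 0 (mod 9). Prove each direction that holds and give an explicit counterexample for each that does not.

Only the forward direction holds.

(⇒) Suppose s ≡ 21 (mod 27). Then s² ≡ 21² = 441 (mod 27), and since 9 ∣ 27, also s² ≡ 0 (mod 9).

(⇐) This fails: take s = 0. Then 0² = 0 ≡ 0 (mod 9), yet 0 ≡ 0 (mod 27), not 21.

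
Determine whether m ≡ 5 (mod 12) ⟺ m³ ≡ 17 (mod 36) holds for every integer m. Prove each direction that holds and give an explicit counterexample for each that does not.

Both directions hold; the statement is true.

(←) The residues r modulo 36 with r³ ≡ 17 (mod 36) are exactly {5, 17, 29}, and each is ≡ 5 (mod 12).

(→) Suppose m ≡ 5 (mod 12). Working modulo 36, m ∈ {5, 17, 29}; for each such r, r³ ≡ 17 (mod 36).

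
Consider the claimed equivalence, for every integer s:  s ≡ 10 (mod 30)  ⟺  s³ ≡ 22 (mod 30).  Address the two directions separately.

(⇒) This fails: take s = 10. Then 10 ≡ 10 (mod 30), but 10³ = 1000 ≡ 10 (mod 30), not 22.

(⇐) This fails: take s = 28. Then 28³ = 21952 ≡ 22 (mod 30), yet 28 ≡ 28 (mod 30), not 10.

Neither direction holds.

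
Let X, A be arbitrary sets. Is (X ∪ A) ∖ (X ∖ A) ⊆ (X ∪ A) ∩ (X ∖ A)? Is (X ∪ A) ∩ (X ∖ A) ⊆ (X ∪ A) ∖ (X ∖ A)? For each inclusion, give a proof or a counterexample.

Forward inclusion. This inclusion fails. Take X = ∅, A = {1}; then 1 ∈ (X ∪ A) ∖ (X ∖ A) but 1 ∉ (X ∪ A) ∩ (X ∖ A).

Reverse inclusion. This inclusion fails. Take X = {1}, A = ∅; then 1 ∈ (X ∪ A) ∩ (X ∖ A) but 1 ∉ (X ∪ A) ∖ (X ∖ A).

(⊆) fails and (⊇) fails.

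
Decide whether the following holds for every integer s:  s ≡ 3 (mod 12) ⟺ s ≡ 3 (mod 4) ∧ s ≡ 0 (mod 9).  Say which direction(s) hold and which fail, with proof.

(⇒) fails; (⇐) holds.

[⇒] This fails: s = 3 gives 3 ≡ 3 (mod 12) but 3 ≡ 3 (mod 9), so the conjunction on the right does not hold.

[⇐] Conversely, if s ≡ 3 (mod 4) and s ≡ 0 (mod 9), then by the Chinese remainder theorem s ≡ 27 (mod 36). Since 27 ≡ 3 (mod 12) and 12 ∣ 36, we get s ≡ 3 (mod 12).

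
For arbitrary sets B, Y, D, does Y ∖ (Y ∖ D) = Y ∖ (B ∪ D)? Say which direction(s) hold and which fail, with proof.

Neither inclusion holds.

(⟹) This inclusion fails. Take B = ∅, Y = {1}, D = {1}; then 1 ∈ Y ∖ (Y ∖ D) but 1 ∉ Y ∖ (B ∪ D).

(⟸) This inclusion fails. Take B = ∅, Y = {1}, D = ∅; then 1 ∈ Y ∖ (B ∪ D) but 1 ∉ Y ∖ (Y ∖ D).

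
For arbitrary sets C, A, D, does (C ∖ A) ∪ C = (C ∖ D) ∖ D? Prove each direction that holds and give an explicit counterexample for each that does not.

(⊆) fails; (⊇) holds.

(⊇) Let x ∈ (C ∖ D) ∖ D. Then either x ∈ C and x ∉ A, D; or x ∈ C ∩ A and x ∉ D. In each case x ∈ (C ∖ A) ∪ C, so (C ∖ D) ∖ D ⊆ (C ∖ A) ∪ C.

(⊆) This inclusion fails. Take C = {1}, A = ∅, D = {1}; then 1 ∈ (C ∖ A) ∪ C but 1 ∉ (C ∖ D) ∖ D.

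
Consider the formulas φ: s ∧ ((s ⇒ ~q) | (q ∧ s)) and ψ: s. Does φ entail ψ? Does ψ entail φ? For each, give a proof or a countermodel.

Equivalent; both directions hold.

Forward direction. Assume the antecedent. If s is true, s reduces to true regardless of the other variables. If s is false, the antecedent cannot hold. Either way s holds.

Converse. Assume the antecedent. If s is true, s ∧ ((s ⇒ ~q) | (q ∧ s)) reduces to true regardless of the other variables. If s is false, the antecedent cannot hold. Either way s ∧ ((s ⇒ ~q) | (q ∧ s)) holds.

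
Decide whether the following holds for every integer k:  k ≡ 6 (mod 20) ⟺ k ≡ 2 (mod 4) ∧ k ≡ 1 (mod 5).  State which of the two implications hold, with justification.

Both directions hold; the statement is true.

[⇒] Suppose k ≡ 6 (mod 20); write k = 20j + 6. Since 4 ∣ 20, reducing mod 4 gives k ≡ 6 ≡ 2 (mod 4); since 5 ∣ 20, reducing mod 5 gives k ≡ 6 ≡ 1 (mod 5).

[⇐] Conversely, if k ≡ 2 (mod 4) and k ≡ 1 (mod 5), then by the Chinese remainder theorem k ≡ 6 (mod 20). This is exactly k ≡ 6 (mod 20).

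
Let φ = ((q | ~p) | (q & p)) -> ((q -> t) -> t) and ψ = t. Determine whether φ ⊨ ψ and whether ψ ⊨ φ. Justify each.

Not equivalent: only (⇐) holds.

(⟹) This fails. Under t = F, q = T, p = F, the left side is true but the right side is false.

(⟸) Assume the antecedent. If t is true, the consequent reduces to true regardless of the other variables. If t is false, the antecedent cannot hold. Either way the consequent holds.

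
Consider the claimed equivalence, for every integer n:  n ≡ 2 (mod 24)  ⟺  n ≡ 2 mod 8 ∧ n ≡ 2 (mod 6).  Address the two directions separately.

(→) Suppose n ≡ 2 (mod 24); write n = 24j + 2. Since 8 ∣ 24, reducing mod 8 gives n ≡ 2 (mod 8); since 6 ∣ 24, reducing mod 6 gives n ≡ 2 (mod 6).

(←) Conversely, if n ≡ 2 (mod 8) and n ≡ 2 (mod 6), then by the Chinese remainder theorem n ≡ 2 (mod 24). This is exactly n ≡ 2 (mod 24).

Both directions hold; the statement is true.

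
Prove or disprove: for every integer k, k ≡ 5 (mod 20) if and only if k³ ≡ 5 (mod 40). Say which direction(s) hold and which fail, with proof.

(⟸) The residues r modulo 40 with r³ ≡ 5 (mod 40) are exactly {5}, and each is ≡ 5 (mod 20).

(⟹) This fails: take k = 25. Then 25 ≡ 5 (mod 20), but 25³ = 15625 ≡ 25 (mod 40), not 5.

The forward direction fails; the converse holds.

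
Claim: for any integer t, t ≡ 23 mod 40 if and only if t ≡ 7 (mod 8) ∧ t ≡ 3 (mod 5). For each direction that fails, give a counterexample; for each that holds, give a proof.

Both directions hold.

Forward direction. Suppose t ≡ 23 (mod 40); write t = 40j + 23. Since 8 ∣ 40, reducing mod 8 gives t ≡ 23 ≡ 7 (mod 8); since 5 ∣ 40, reducing mod 5 gives t ≡ 23 ≡ 3 (mod 5).

Converse. If t ≡ 7 (mod 8) and t ≡ 3 (mod 5), then by the Chinese remainder theorem t ≡ 23 (mod 40). This is exactly t ≡ 23 (mod 40).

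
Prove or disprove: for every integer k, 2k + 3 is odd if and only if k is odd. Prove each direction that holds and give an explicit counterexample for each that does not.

Only the converse holds.

Forward direction. This fails: take k = 4. Then 2k + 3 = 11, which is odd, yet k = 4 is even, not odd.

Converse. Suppose k is odd. Since 2 is even, 2k is even for every k, so 2k + 3 has the same parity as 3, which is odd. Hence 2k + 3 is odd.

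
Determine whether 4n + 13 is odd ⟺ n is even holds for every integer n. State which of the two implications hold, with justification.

(⟸) Suppose n is even. Since 4 is even, 4n is even for every n, so 4n + 13 has the same parity as 13, which is odd. Hence 4n + 13 is odd.

(⟹) This fails: take n = 3. Then 4n + 13 = 25, which is odd, yet n = 3 is odd, not even.

Only the reverse direction holds.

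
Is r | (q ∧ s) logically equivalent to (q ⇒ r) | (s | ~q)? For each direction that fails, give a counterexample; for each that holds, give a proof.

[⇒] Assume the antecedent. If r is true, (q ⇒ r) | (s | ~q) reduces to true regardless of the other variables. If r is false, the antecedent forces (r = F, q = T, s = T), and (q ⇒ r) | (s | ~q) holds there. Either way (q ⇒ r) | (s | ~q) holds.

[⇐] This fails. Under r = F, q = F, s = F, the left side is false but the right side is true.

Not equivalent: only (⇒) holds.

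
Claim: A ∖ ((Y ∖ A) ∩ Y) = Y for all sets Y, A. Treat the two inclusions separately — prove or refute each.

Both inclusions fail.

Forward inclusion. This inclusion fails. Take Y = ∅, A = {1}; then 1 ∈ A ∖ ((Y ∖ A) ∩ Y) but 1 ∉ Y.

Reverse inclusion. This inclusion fails. Take Y = {1}, A = ∅; then 1 ∈ Y but 1 ∉ A ∖ ((Y ∖ A) ∩ Y).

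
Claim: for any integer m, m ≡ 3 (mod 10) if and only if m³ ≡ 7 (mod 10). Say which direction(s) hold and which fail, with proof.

Equivalent; both directions hold.

[⇒] Suppose m ≡ 3 (mod 10). Write m = 10j + 3. Then (10j + 3)³ = 1000j³ + 900j² + 270j + 27 = 10(100j³ + 90j² + 27j + 2) + 7, so m³ ≡ 7 (mod 10).

[⇐] For the converse, argue contrapositively. If m ≢ 3 (mod 10), then m is congruent to one of 0, 1, 2, 4, 5, 6, 7, 8, 9 modulo 10, and these give m³ ≡ 0, 1, 8, 4, 5, 6, 3, 2, 9 respectively — never 7.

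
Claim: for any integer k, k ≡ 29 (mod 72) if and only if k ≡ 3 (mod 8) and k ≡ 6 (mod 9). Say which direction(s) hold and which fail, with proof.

(→) This fails: k = 29 gives 29 ≡ 29 (mod 72) but 29 ≡ 5 (mod 8), so the conjunction on the right does not hold.

(←) This fails: k = 51 satisfies both congruences on the right (51 ≡ 3 mod 8 and 51 ≡ 6 mod 9) yet 51 ≡ 51 (mod 72), not 29.

Neither implication holds.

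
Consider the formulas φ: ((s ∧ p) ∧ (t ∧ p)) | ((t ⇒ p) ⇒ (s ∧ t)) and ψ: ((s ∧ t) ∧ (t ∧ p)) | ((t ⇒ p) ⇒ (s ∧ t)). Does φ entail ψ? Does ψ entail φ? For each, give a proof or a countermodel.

Forward direction. Assume the antecedent. If p is true, the antecedent forces (t = T, p = T, s = T), and the consequent holds there. If p is false, the antecedent forces (t = T, p = F, s = F) or (t = T, p = F, s = T), and the consequent holds there. Either way the consequent holds.

Converse. Assume the antecedent. If p is true, the antecedent forces (t = T, p = T, s = T), and the consequent holds there. If p is false, the antecedent forces (t = T, p = F, s = F) or (t = T, p = F, s = T), and the consequent holds there. Either way the consequent holds.

Both implications hold.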